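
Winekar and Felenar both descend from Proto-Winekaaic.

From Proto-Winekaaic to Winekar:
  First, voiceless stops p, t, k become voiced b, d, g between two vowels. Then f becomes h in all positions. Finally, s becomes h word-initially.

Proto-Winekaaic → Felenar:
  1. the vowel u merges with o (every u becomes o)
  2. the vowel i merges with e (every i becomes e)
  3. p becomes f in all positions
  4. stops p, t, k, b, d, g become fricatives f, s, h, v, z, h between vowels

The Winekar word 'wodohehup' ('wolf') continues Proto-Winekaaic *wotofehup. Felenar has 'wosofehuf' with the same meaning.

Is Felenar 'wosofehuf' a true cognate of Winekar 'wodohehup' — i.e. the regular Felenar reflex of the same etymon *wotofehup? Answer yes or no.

Derive the expected Felenar reflex of *wotofehup:
Felenar: start from *wotofehup.
  rule 1 (vowel merger): wotofehup → wotofehop
  rule 2: no change — wotofehop
  rule 3 (unconditioned shift): wotofehop → wotofehof
  rule 4 (intervocalic lenition): wotofehof → wosofehof
  ⇒ Felenar wosofehof
The regular Felenar reflex would be 'wosofehof', but the attested form is 'wosofehuf'. The correspondence is irregular, so they are not cognates (the Felenar form has a different source).

no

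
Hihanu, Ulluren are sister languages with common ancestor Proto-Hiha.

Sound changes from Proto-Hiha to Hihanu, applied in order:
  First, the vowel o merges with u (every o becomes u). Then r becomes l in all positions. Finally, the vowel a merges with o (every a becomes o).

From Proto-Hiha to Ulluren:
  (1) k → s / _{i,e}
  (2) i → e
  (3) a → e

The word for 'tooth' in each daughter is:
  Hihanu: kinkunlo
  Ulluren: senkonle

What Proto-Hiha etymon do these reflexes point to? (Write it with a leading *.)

*kinkonla

Position 2: Hihanu has i, Ulluren has e. Hihanu preserves i here (none of its changes turn any other segment into i), so the proto-segment is *i.
Position 1: Hihanu has k, Ulluren has s. Hihanu preserves k here (none of its changes turn any other segment into k), so the proto-segment is *k.
Verify the candidate proto-form against each daughter:
Hihanu: *kinkonla > kinkunla > kinkunlo  (by vowel merger, vowel merger)
Ulluren: *kinkonla
  kinkonla → sinkonla   [palatalisation]
  sinkonla → senkonla   [vowel merger]
  senkonla → senkonle   [vowel merger]
  giving Ulluren senkonle.
Only *kinkonla yields all of Hihanu kinkunlo, Ulluren senkonle.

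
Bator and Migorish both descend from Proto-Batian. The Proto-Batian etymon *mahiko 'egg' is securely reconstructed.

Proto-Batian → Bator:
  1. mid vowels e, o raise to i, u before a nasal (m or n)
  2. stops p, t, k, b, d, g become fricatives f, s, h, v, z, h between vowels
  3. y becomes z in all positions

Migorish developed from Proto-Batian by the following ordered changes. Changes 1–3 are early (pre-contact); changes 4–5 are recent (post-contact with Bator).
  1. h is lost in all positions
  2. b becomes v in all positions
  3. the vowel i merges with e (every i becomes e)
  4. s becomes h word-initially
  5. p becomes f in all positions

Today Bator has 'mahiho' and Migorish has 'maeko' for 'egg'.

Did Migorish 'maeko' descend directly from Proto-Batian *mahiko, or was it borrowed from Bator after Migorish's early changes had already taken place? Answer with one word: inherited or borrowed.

inherited

If inherited, *mahiko would pass through all of Migorish's changes:
Migorish: start from *mahiko.
  rule 1 (h-loss): mahiko → maiko
  rule 2: no change — maiko
  rule 3 (vowel merger): maiko → maeko
  rule 4: no change — maeko
  rule 5: no change — maeko
  ⇒ Migorish maeko
If borrowed from Bator 'mahiho' after the early changes, it would undergo only the recent ones:
  rule 4 (debuccalisation): no change (mahiho)
  rule 5 (unconditioned shift): no change (mahiho)
  ⇒ as a loan: mahiho
Migorish 'maeko' matches the inherited outcome exactly, so it is an inherited cognate, not a loan.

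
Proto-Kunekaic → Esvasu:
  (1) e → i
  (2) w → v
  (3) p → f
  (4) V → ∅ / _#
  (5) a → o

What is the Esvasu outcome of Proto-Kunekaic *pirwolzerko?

firvolzirk

Esvasu: start from *pirwolzerko.
  rule 1 (vowel merger): pirwolzerko → pirwolzirko
  rule 2 (unconditioned shift): pirwolzirko → pirvolzirko
  rule 3 (unconditioned shift): pirvolzirko → firvolzirko
  rule 4 (apocope): firvolzirko → firvolzirk
  rule 5: no change — firvolzirk
  ⇒ Esvasu firvolzirk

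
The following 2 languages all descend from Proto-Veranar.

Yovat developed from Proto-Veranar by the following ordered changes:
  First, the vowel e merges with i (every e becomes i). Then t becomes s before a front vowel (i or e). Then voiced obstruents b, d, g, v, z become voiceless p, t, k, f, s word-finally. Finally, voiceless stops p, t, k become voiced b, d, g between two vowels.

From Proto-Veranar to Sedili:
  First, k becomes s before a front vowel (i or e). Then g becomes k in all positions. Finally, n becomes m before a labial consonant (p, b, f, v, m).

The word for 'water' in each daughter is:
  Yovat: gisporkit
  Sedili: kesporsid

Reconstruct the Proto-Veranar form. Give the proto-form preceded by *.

*gesporkid

Position 2: Yovat has i, Sedili has e. Sedili preserves e here (none of its changes turn any other segment into e), so the proto-segment is *e.
Position 1: Yovat has g, Sedili has k. Taking the neighbouring segments as reconstructed: Yovat g can only go back to *g; Sedili k can only go back to *g — the one source consistent with every daughter is *g.
Position 7: Yovat has k, Sedili has s. Taking the neighbouring segments as reconstructed: Yovat k can only go back to *k; Sedili s could go back to *k or *s — the one source consistent with every daughter is *k.
Continuing position by position gives *gesporkid; check it forward:
Yovat: *gesporkid > gisporkid > gisporkit  (by vowel merger, final devoicing)
Sedili: *gesporkid > gesporsid > kesporsid  (by palatalisation, unconditioned shift)
No other proto-form is consistent with every reflex, so the reconstruction is *gesporkid.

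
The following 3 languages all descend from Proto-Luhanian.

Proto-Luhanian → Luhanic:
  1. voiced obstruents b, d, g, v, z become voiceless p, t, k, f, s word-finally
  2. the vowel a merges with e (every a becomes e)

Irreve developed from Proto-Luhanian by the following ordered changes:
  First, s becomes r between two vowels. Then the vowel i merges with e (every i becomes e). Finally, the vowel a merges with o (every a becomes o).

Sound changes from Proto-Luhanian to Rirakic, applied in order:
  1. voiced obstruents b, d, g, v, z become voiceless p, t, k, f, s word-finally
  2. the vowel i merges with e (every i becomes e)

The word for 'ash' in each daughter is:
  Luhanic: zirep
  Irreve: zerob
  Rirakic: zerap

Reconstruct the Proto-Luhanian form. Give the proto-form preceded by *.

Position 5: Luhanic has p, Irreve has b, Rirakic has p. Irreve preserves b here (none of its changes turn any other segment into b), so the proto-segment is *b.
Position 2: Luhanic has i, Irreve has e, Rirakic has e. Luhanic preserves i here (none of its changes turn any other segment into i), so the proto-segment is *i.
Position 4: Luhanic has e, Irreve has o, Rirakic has a. Rirakic preserves a here (none of its changes turn any other segment into a), so the proto-segment is *a.
Continuing position by position gives *zirab; check it forward:
Luhanic: start from *zirab.
  rule 1 (final devoicing): zirab → zirap
  rule 2 (vowel merger): zirap → zirep
  ⇒ Luhanic zirep
Irreve: *zirab > zerab > zerob  (by vowel merger, vowel merger)
Rirakic: start from *zirab.
  rule 1 (final devoicing): zirab → zirap
  rule 2 (vowel merger): zirap → zerap
  ⇒ Rirakic zerap
No other proto-form is consistent with every reflex, so the reconstruction is *zirab.

*zirab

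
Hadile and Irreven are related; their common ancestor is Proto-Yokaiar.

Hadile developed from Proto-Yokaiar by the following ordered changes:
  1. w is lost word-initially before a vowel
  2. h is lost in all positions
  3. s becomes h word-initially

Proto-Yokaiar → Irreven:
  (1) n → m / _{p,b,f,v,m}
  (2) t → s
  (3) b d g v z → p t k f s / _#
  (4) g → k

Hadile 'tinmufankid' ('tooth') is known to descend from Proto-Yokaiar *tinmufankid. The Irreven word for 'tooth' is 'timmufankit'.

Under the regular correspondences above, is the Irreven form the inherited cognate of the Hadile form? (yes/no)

no

Derive the expected Irreven reflex of *tinmufankid:
Irreven: start from *tinmufankid.
  rule 1 (nasal place assimilation): tinmufankid → timmufankid
  rule 2 (unconditioned shift): timmufankid → simmufankid
  rule 3 (final devoicing): simmufankid → simmufankit
  rule 4: no change — simmufankit
  ⇒ Irreven simmufankit
The regular Irreven reflex would be 'simmufankit', but the attested form is 'timmufankit'. The correspondence is irregular, so they are not cognates (the Irreven form has a different source).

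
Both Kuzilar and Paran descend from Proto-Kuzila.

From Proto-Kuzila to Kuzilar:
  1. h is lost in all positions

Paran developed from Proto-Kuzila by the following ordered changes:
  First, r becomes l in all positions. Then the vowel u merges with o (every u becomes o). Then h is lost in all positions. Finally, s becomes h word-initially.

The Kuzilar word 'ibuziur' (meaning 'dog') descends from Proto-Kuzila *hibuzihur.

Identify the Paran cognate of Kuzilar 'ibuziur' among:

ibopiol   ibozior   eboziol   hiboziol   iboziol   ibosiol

iboziol

Paran: *hibuzihur > hibuzihul > hibozihol > iboziol  (by unconditioned shift, vowel merger, h-loss)
Among the options, 'iboziol' alone shows every Paran change applied in order.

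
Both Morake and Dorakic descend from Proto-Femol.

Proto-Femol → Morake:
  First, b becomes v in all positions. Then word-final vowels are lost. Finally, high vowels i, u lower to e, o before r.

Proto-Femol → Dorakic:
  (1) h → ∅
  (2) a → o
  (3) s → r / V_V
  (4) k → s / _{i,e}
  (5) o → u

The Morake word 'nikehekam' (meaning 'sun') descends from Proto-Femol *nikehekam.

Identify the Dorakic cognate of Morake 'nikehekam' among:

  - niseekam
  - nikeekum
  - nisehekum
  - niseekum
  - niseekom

niseekum

Dorakic: *nikehekam > nikeekam > nikeekom > niseekom > niseekum  (by h-loss, vowel merger, palatalisation, vowel merger)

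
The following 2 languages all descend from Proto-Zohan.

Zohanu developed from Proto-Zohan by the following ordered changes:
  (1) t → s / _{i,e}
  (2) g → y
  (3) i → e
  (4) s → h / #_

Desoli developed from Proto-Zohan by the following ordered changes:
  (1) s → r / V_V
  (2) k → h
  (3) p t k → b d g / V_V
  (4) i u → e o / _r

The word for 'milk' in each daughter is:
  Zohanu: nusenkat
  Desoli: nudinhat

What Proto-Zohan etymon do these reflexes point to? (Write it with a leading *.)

Position 6: Zohanu has k, Desoli has h. Zohanu preserves k here (none of its changes turn any other segment into k), so the proto-segment is *k.
Position 4: Zohanu has e, Desoli has i. Desoli preserves i here (none of its changes turn any other segment into i), so the proto-segment is *i.
Position 3: Zohanu has s, Desoli has d. Taking the neighbouring segments as reconstructed: Zohanu s could go back to *t or *s; Desoli d could go back to *t or *d — the one source consistent with every daughter is *t.
This points to *nutinkat. Verify forward in each daughter:
Zohanu: *nutinkat > nusinkat > nusenkat  (by palatalisation, vowel merger)
Desoli: *nutinkat > nutinhat > nudinhat  (by unconditioned shift, intervocalic voicing)
No other proto-form is consistent with every reflex, so the reconstruction is *nutinkat.

*nutinkat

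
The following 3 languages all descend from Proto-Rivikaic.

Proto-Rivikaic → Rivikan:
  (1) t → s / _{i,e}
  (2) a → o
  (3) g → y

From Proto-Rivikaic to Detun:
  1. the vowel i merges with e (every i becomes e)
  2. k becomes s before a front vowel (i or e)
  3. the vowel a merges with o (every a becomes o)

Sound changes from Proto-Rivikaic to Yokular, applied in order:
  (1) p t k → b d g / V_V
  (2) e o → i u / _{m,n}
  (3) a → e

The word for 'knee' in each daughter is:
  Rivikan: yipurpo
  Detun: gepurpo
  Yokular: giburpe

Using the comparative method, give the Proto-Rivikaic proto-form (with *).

*gipurpa

Position 7: Rivikan has o, Detun has o, Yokular has e. Taking the neighbouring segments as reconstructed: Rivikan o could go back to *a or *o; Detun o could go back to *a or *o; Yokular e could go back to *a or *e — the one source consistent with every daughter is *a.
Position 3: Rivikan has p, Detun has p, Yokular has b. Rivikan preserves p here (none of its changes turn any other segment into p), so the proto-segment is *p.
Continuing position by position gives *gipurpa; check it forward:
Rivikan: start from *gipurpa.
  rule 1: no change — gipurpa
  rule 2 (vowel merger): gipurpa → gipurpo
  rule 3 (unconditioned shift): gipurpo → yipurpo
  ⇒ Rivikan yipurpo
Detun: start from *gipurpa.
  rule 1 (vowel merger): gipurpa → gepurpa
  rule 2: no change — gepurpa
  rule 3 (vowel merger): gepurpa → gepurpo
  ⇒ Detun gepurpo
Yokular: start from *gipurpa.
  rule 1 (intervocalic voicing): gipurpa → giburpa
  rule 2: no change — giburpa
  rule 3 (vowel merger): giburpa → giburpe
  ⇒ Yokular giburpe
No other proto-form is consistent with every reflex, so the reconstruction is *gipurpa.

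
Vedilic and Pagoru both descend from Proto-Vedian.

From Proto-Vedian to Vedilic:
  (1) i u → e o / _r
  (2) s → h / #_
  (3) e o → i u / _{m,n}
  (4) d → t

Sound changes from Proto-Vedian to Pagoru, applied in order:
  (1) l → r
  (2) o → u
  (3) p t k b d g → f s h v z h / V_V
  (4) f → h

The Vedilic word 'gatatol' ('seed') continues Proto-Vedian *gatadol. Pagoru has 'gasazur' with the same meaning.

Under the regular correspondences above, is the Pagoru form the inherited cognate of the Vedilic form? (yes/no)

Derive the expected Pagoru reflex of *gatadol:
Pagoru: start from *gatadol.
  rule 1 (unconditioned shift): gatadol → gatador
  rule 2 (vowel merger): gatador → gatadur
  rule 3 (intervocalic lenition): gatadur → gasazur
  rule 4: no change — gasazur
  ⇒ Pagoru gasazur
Pagoru 'gasazur' matches the regular reflex exactly, so the pair is cognate.

yes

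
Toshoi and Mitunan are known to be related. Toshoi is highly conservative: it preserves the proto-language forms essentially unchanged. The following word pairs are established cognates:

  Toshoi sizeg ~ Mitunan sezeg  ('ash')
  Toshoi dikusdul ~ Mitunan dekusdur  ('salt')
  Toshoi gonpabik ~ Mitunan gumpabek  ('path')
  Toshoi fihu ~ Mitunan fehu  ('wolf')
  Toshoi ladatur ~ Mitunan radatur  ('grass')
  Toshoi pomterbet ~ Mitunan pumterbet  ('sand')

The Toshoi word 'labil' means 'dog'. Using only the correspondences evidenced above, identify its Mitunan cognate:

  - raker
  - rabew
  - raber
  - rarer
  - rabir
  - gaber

ladatur ~ radatur — Toshoi l corresponds to Mitunan r word-initially before a back vowel.
sizeg ~ sezeg, dikusdul ~ dekusdur — Toshoi i corresponds to Mitunan e after a consonant, before a consonant other than r, m, n, p, b, f, v.
dikusdul ~ dekusdur — Toshoi l corresponds to Mitunan r word-finally.
Applying these to Toshoi 'labil':
  labil → rabil   (l→r word-initially before a back vowel)
  rabil → rabel   (i→e after a consonant, before a consonant other than r, m, n, p, b, f, v)
  rabel → raber   (l→r word-finally)
So the Mitunan cognate is 'raber'.

raber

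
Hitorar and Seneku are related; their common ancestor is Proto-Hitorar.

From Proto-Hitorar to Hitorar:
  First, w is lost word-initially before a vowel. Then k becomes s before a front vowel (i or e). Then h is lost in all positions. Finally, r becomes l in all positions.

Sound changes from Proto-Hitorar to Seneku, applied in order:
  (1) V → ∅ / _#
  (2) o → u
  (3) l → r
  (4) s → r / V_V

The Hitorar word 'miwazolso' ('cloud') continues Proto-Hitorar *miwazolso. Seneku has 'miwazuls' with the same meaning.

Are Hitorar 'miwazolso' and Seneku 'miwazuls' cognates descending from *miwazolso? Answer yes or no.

Derive the expected Seneku reflex of *miwazolso:
Seneku: *miwazolso
  miwazolso → miwazols   [apocope]
  miwazols → miwazuls   [vowel merger]
  miwazuls → miwazurs   [unconditioned shift]
  miwazurs (rule 4 does not apply)
  giving Seneku miwazurs.
The regular Seneku reflex would be 'miwazurs', but the attested form is 'miwazuls'. The correspondence is irregular, so they are not cognates (the Seneku form has a different source).

no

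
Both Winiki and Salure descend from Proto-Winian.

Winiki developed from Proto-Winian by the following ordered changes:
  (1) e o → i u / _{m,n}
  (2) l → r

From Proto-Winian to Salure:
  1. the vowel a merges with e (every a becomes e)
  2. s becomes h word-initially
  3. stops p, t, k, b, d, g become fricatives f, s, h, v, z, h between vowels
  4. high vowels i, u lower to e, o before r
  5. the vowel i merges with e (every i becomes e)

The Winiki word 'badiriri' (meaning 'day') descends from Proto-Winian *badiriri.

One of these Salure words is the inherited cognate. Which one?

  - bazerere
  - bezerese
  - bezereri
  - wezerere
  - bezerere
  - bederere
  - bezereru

Salure: *badiriri
  badiriri → bediriri   [vowel merger]
  bediriri (rule 2 does not apply)
  bediriri → beziriri   [intervocalic lenition]
  beziriri → bezereri   [pre-rhotic lowering]
  bezereri → bezerere   [vowel merger]
  giving Salure bezerere.

bezerere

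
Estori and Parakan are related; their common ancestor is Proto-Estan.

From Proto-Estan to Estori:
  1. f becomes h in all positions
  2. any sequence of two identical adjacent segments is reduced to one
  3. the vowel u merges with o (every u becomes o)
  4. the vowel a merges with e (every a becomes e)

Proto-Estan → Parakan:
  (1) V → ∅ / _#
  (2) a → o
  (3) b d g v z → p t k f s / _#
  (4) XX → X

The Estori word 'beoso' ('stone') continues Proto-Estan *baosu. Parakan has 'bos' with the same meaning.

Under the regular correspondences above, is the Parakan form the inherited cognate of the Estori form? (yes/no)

yes

Derive the expected Parakan reflex of *baosu:
Parakan: start from *baosu.
  rule 1 (apocope): baosu → baos
  rule 2 (vowel merger): baos → boos
  rule 3: no change — boos
  rule 4 (degemination): boos → bos
  ⇒ Parakan bos
Parakan 'bos' matches the regular reflex exactly, so the pair is cognate.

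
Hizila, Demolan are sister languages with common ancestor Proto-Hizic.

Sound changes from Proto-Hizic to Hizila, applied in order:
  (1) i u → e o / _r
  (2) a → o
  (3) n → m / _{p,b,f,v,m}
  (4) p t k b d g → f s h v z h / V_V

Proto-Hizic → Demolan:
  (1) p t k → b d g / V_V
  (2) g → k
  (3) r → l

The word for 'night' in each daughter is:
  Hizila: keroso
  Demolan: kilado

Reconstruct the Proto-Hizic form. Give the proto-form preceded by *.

*kirato

Position 3: Hizila has r, Demolan has l. Hizila preserves r here (none of its changes turn any other segment into r), so the proto-segment is *r.
Position 4: Hizila has o, Demolan has a. Demolan preserves a here (none of its changes turn any other segment into a), so the proto-segment is *a.
Position 2: Hizila has e, Demolan has i. Demolan preserves i here (none of its changes turn any other segment into i), so the proto-segment is *i.
Continuing position by position gives *kirato; check it forward:
Hizila: *kirato
  kirato → kerato   [pre-rhotic lowering]
  kerato → keroto   [vowel merger]
  keroto (rule 3 does not apply)
  keroto → keroso   [intervocalic lenition]
  giving Hizila keroso.
Demolan: *kirato
  kirato → kirado   [intervocalic voicing]
  kirado (rule 2 does not apply)
  kirado → kilado   [unconditioned shift]
  giving Demolan kilado.
Only *kirato yields all of Hizila keroso, Demolan kilado.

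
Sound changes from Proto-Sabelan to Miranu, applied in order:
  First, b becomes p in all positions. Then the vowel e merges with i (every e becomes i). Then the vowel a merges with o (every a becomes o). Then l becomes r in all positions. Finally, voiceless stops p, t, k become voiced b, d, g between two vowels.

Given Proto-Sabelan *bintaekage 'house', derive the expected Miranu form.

pintoigogi

Miranu: start from *bintaekage.
  rule 1 (unconditioned shift): bintaekage → pintaekage
  rule 2 (vowel merger): pintaekage → pintaikagi
  rule 3 (vowel merger): pintaikagi → pintoikogi
  rule 4: no change — pintoikogi
  rule 5 (intervocalic voicing): pintoikogi → pintoigogi
  ⇒ Miranu pintoigogi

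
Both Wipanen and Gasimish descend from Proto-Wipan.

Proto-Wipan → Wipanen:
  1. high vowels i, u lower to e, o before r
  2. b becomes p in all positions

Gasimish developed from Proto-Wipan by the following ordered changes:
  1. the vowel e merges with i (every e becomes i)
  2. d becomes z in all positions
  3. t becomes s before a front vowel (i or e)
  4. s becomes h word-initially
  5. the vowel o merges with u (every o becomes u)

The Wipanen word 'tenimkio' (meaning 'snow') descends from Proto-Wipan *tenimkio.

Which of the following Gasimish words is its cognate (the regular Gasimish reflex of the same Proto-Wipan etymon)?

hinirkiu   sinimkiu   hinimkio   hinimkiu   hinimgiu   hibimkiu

hinimkiu

Gasimish: *tenimkio
  tenimkio → tinimkio   [vowel merger]
  tinimkio (rule 2 does not apply)
  tinimkio → sinimkio   [palatalisation]
  sinimkio → hinimkio   [debuccalisation]
  hinimkio → hinimkiu   [vowel merger]
  giving Gasimish hinimkiu.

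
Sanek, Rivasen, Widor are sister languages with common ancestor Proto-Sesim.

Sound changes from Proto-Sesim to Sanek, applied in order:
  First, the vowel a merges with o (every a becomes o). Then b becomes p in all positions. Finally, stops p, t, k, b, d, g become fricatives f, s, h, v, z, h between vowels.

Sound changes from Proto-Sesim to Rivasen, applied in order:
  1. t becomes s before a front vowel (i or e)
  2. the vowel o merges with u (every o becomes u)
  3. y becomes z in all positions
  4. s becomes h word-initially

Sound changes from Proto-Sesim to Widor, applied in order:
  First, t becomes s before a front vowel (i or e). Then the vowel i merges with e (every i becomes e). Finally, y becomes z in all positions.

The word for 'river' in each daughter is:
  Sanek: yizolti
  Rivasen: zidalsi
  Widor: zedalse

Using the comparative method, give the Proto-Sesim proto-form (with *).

Position 3: Sanek has z, Rivasen has d, Widor has d. Rivasen preserves d here (none of its changes turn any other segment into d), so the proto-segment is *d.
Position 2: Sanek has i, Rivasen has i, Widor has e. Sanek preserves i here (none of its changes turn any other segment into i), so the proto-segment is *i.
Position 4: Sanek has o, Rivasen has a, Widor has a. Rivasen preserves a here (none of its changes turn any other segment into a), so the proto-segment is *a.
This points to *yidalti. Verify forward in each daughter:
Sanek: *yidalti > yidolti > yizolti  (by vowel merger, intervocalic lenition)
Rivasen: *yidalti > yidalsi > zidalsi  (by palatalisation, unconditioned shift)
Widor: *yidalti
  yidalti → yidalsi   [palatalisation]
  yidalsi → yedalse   [vowel merger]
  yedalse → zedalse   [unconditioned shift]
  giving Widor zedalse.
Only *yidalti yields all of Sanek yizolti, Rivasen zidalsi, Widor zedalse.

*yidalti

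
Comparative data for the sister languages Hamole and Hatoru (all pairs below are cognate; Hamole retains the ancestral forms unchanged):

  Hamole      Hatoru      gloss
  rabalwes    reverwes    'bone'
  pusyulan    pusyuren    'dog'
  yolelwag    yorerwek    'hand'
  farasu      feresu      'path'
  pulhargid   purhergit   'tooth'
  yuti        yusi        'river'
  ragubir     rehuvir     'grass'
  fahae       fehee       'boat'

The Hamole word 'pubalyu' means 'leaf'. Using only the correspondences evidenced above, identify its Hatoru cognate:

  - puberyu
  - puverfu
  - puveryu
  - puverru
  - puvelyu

puveryu

rabalwes ~ reverwes — Hamole b corresponds to Hatoru v between vowels (before a back vowel).
rabalwes ~ reverwes, yolelwag ~ yorerwek — Hamole a corresponds to Hatoru e after a consonant, before a consonant other than r, m, n, p, b, f, v.
rabalwes ~ reverwes, yolelwag ~ yorerwek — Hamole l corresponds to Hatoru r after a vowel, before a consonant other than r, m, n, p, b, f, v.
Applying these to Hamole 'pubalyu':
  pubalyu → puvalyu   (b→v between vowels (before a back vowel))
  puvalyu → puvelyu   (a→e after a consonant, before a consonant other than r, m, n, p, b, f, v)
  puvelyu → puveryu   (l→r after a vowel, before a consonant other than r, m, n, p, b, f, v)
So the Hatoru cognate is 'puveryu'.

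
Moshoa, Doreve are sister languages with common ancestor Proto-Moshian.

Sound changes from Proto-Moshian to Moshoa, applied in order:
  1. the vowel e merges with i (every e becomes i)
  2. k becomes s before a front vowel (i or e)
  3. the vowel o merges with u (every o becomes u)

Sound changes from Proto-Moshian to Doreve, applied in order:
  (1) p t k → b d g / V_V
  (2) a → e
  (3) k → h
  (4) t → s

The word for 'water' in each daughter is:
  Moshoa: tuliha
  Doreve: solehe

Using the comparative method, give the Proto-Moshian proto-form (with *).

*toleha

Position 2: Moshoa has u, Doreve has o. Doreve preserves o here (none of its changes turn any other segment into o), so the proto-segment is *o.
Position 6: Moshoa has a, Doreve has e. Moshoa preserves a here (none of its changes turn any other segment into a), so the proto-segment is *a.
This points to *toleha. Verify forward in each daughter:
Moshoa: *toleha
  toleha → toliha   [vowel merger]
  toliha (rule 2 does not apply)
  toliha → tuliha   [vowel merger]
  giving Moshoa tuliha.
Doreve: *toleha > tolehe > solehe  (by vowel merger, unconditioned shift)
Only *toleha yields all of Moshoa tuliha, Doreve solehe.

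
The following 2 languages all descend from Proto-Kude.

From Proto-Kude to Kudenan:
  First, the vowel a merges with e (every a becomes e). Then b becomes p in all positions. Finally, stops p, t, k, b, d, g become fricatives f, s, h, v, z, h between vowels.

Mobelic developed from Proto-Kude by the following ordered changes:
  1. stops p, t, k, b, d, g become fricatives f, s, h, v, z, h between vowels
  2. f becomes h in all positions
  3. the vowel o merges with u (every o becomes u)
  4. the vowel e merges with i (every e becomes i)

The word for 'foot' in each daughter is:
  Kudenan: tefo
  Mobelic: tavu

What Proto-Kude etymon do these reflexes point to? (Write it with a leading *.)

*tabo

Position 3: Kudenan has f, Mobelic has v. Taking the neighbouring segments as reconstructed: Kudenan f could go back to *p or *b or *f; Mobelic v could go back to *b or *v — the one source consistent with every daughter is *b.
Position 2: Kudenan has e, Mobelic has a. Mobelic preserves a here (none of its changes turn any other segment into a), so the proto-segment is *a.
Verify the candidate proto-form against each daughter:
Kudenan: *tabo
  tabo → tebo   [vowel merger]
  tebo → tepo   [unconditioned shift]
  tepo → tefo   [intervocalic lenition]
  giving Kudenan tefo.
Mobelic: *tabo > tavo > tavu  (by intervocalic lenition, vowel merger)
No other proto-form is consistent with every reflex, so the reconstruction is *tabo.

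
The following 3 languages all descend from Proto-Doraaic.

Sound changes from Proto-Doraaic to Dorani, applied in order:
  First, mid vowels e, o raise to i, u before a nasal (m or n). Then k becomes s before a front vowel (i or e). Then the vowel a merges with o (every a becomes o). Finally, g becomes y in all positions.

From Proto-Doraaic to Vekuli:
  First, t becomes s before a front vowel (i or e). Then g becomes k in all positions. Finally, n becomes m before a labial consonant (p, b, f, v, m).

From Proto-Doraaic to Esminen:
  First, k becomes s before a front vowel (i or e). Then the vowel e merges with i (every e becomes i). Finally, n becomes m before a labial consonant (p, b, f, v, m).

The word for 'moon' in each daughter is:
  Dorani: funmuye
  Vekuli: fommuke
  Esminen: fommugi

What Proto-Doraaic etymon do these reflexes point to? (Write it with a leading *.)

Position 6: Dorani has y, Vekuli has k, Esminen has g. Esminen preserves g here (none of its changes turn any other segment into g), so the proto-segment is *g.
Position 7: Dorani has e, Vekuli has e, Esminen has i. Dorani preserves e here (none of its changes turn any other segment into e), so the proto-segment is *e.
Continuing position by position gives *fonmuge; check it forward:
Dorani: start from *fonmuge.
  rule 1 (pre-nasal raising): fonmuge → funmuge
  rule 2: no change — funmuge
  rule 3: no change — funmuge
  rule 4 (unconditioned shift): funmuge → funmuye
  ⇒ Dorani funmuye
Vekuli: start from *fonmuge.
  rule 1: no change — fonmuge
  rule 2 (unconditioned shift): fonmuge → fonmuke
  rule 3 (nasal place assimilation): fonmuke → fommuke
  ⇒ Vekuli fommuke
Esminen: *fonmuge > fonmugi > fommugi  (by vowel merger, nasal place assimilation)
Only *fonmuge yields all of Dorani funmuye, Vekuli fommuke, Esminen fommugi.

*fonmuge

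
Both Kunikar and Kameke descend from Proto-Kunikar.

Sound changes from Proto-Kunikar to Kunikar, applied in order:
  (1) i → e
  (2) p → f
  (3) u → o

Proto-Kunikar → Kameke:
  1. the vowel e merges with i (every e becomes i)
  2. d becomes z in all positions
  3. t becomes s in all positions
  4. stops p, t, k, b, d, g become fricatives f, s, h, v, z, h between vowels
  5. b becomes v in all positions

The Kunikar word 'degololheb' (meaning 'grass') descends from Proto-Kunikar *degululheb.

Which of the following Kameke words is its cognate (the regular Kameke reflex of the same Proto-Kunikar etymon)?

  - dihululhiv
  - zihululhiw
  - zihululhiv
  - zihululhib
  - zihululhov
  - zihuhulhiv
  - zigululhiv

Kameke: *degululheb > digululhib > zigululhib > zihululhib > zihululhiv  (by vowel merger, unconditioned shift, intervocalic lenition, unconditioned shift)
The other candidates each miss or misapply at least one Kameke change.

zihululhiv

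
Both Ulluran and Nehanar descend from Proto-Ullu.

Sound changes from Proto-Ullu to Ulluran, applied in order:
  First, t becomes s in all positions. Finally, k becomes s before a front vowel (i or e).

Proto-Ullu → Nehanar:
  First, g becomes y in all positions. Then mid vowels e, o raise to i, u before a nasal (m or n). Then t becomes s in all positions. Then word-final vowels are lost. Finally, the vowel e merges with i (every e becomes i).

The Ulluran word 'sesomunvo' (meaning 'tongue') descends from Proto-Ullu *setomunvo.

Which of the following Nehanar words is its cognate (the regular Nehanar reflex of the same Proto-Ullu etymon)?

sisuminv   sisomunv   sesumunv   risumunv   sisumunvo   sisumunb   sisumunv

sisumunv

Nehanar: *setomunvo
  setomunvo (rule 1 does not apply)
  setomunvo → setumunvo   [pre-nasal raising]
  setumunvo → sesumunvo   [unconditioned shift]
  sesumunvo → sesumunv   [apocope]
  sesumunv → sisumunv   [vowel merger]
  giving Nehanar sisumunv.
Among the options, 'sisumunv' alone shows every Nehanar change applied in order.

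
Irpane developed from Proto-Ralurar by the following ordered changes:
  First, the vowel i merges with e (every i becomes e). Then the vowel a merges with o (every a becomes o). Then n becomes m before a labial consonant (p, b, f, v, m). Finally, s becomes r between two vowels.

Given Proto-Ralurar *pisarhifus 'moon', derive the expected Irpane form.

perorhefus

Irpane: *pisarhifus
  pisarhifus → pesarhefus   [vowel merger]
  pesarhefus → pesorhefus   [vowel merger]
  pesorhefus (rule 3 does not apply)
  pesorhefus → perorhefus   [rhotacism]
  giving Irpane perorhefus.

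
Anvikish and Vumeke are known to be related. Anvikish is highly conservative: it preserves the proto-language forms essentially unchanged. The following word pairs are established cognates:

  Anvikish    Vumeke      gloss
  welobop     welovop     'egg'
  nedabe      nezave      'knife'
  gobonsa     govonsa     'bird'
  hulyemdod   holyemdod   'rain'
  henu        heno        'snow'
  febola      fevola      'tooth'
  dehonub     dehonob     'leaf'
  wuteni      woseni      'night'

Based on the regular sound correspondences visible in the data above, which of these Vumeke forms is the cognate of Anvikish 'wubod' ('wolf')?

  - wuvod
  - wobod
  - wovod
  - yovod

dehonub ~ dehonob — Anvikish u corresponds to Vumeke o after a consonant, before a labial obstruent.
welobop ~ welovop, gobonsa ~ govonsa — Anvikish b corresponds to Vumeke v between vowels (before a back vowel).
Applying these to Anvikish 'wubod':
  wubod → wobod   (u→o after a consonant, before a labial obstruent)
  wobod → wovod   (b→v between vowels (before a back vowel))
So the Vumeke cognate is 'wovod'.

wovod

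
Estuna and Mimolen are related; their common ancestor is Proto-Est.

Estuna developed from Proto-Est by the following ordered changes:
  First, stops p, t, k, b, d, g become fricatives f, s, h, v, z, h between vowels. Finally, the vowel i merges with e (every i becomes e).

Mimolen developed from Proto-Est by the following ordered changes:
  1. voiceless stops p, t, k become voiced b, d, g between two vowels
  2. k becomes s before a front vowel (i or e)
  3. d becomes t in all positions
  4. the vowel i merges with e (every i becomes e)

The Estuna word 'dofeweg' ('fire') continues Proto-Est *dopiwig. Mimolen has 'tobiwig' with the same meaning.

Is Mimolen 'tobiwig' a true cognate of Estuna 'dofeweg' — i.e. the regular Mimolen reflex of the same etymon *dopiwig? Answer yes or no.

Derive the expected Mimolen reflex of *dopiwig:
Mimolen: *dopiwig > dobiwig > tobiwig > tobeweg  (by intervocalic voicing, unconditioned shift, vowel merger)
The regular Mimolen reflex would be 'tobeweg', but the attested form is 'tobiwig'. The correspondence is irregular, so they are not cognates (the Mimolen form has a different source).

no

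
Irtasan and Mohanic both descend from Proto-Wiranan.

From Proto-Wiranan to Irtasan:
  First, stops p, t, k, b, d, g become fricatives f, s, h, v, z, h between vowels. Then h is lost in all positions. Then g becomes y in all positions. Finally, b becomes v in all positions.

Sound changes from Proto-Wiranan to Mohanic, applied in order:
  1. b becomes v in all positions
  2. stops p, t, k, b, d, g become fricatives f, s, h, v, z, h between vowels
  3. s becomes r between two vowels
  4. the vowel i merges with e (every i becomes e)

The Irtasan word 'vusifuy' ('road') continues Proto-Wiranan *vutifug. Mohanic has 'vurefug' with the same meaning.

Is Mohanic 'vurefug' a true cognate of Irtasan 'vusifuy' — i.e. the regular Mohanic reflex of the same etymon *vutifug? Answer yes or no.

yes

Derive the expected Mohanic reflex of *vutifug:
Mohanic: *vutifug > vusifug > vurifug > vurefug  (by intervocalic lenition, rhotacism, vowel merger)
Mohanic 'vurefug' matches the regular reflex exactly, so the pair is cognate.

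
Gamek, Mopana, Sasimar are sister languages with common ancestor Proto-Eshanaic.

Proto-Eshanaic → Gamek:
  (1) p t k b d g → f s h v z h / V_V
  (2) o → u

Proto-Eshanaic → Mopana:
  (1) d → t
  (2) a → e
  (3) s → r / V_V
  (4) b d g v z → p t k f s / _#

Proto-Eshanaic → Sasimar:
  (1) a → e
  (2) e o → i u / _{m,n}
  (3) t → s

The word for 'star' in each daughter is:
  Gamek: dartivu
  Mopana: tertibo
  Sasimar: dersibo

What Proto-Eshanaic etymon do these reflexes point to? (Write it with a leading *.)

Position 4: Gamek has t, Mopana has t, Sasimar has s. Gamek preserves t here (none of its changes turn any other segment into t), so the proto-segment is *t.
Position 2: Gamek has a, Mopana has e, Sasimar has e. Gamek preserves a here (none of its changes turn any other segment into a), so the proto-segment is *a.
Continuing position by position gives *dartibo; check it forward:
Gamek: start from *dartibo.
  rule 1 (intervocalic lenition): dartibo → dartivo
  rule 2 (vowel merger): dartivo → dartivu
  ⇒ Gamek dartivu
Mopana: *dartibo
  dartibo → tartibo   [unconditioned shift]
  tartibo → tertibo   [vowel merger]
  tertibo (rule 3 does not apply)
  tertibo (rule 4 does not apply)
  giving Mopana tertibo.
Sasimar: start from *dartibo.
  rule 1 (vowel merger): dartibo → dertibo
  rule 2: no change — dertibo
  rule 3 (unconditioned shift): dertibo → dersibo
  ⇒ Sasimar dersibo
Only *dartibo yields all of Gamek dartivu, Mopana tertibo, Sasimar dersibo.

*dartibo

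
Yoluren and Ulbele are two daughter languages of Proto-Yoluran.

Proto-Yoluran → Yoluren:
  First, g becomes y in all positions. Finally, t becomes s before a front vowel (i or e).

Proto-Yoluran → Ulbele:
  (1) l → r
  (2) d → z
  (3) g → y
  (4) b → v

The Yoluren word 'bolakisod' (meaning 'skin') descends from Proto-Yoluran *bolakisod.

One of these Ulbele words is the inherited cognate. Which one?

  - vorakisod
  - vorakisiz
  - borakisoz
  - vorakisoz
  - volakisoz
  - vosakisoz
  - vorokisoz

Ulbele: *bolakisod > borakisod > borakisoz > vorakisoz  (by unconditioned shift, unconditioned shift, unconditioned shift)
The other candidates each miss or misapply at least one Ulbele change.

vorakisoz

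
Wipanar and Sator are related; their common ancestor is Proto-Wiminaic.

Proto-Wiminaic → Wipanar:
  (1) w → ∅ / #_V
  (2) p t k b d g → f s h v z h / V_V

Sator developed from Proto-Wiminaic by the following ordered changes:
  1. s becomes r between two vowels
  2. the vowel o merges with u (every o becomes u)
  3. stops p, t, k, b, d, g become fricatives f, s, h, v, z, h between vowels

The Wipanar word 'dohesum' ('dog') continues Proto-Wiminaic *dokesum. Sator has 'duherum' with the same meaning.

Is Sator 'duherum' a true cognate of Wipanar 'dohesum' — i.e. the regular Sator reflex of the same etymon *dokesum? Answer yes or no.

Derive the expected Sator reflex of *dokesum:
Sator: start from *dokesum.
  rule 1 (rhotacism): dokesum → dokerum
  rule 2 (vowel merger): dokerum → dukerum
  rule 3 (intervocalic lenition): dukerum → duherum
  ⇒ Sator duherum
Sator 'duherum' matches the regular reflex exactly, so the pair is cognate.

yes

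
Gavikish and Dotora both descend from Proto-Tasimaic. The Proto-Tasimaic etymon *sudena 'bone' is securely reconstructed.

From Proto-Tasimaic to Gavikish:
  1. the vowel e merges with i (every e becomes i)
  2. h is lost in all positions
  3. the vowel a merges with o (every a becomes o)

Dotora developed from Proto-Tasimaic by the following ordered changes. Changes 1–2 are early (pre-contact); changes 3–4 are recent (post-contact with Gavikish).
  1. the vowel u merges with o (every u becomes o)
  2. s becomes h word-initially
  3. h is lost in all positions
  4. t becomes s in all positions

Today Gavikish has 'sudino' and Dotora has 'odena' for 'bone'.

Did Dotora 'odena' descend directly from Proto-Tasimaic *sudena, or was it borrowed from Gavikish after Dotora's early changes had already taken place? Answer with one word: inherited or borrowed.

inherited

If inherited, *sudena would pass through all of Dotora's changes:
Dotora: *sudena
  sudena → sodena   [vowel merger]
  sodena → hodena   [debuccalisation]
  hodena → odena   [h-loss]
  odena (rule 4 does not apply)
  giving Dotora odena.
If borrowed from Gavikish 'sudino' after the early changes, it would undergo only the recent ones:
  rule 3 (h-loss): no change (sudino)
  rule 4 (unconditioned shift): no change (sudino)
  ⇒ as a loan: sudino
Dotora 'odena' matches the inherited outcome exactly, so it is an inherited cognate, not a loan.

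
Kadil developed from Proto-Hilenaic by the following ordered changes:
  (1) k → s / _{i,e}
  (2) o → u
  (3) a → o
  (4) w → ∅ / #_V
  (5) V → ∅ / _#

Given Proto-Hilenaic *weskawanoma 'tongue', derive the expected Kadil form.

eskowonum

Kadil: start from *weskawanoma.
  rule 1: no change — weskawanoma
  rule 2 (vowel merger): weskawanoma → weskawanuma
  rule 3 (vowel merger): weskawanuma → weskowonumo
  rule 4 (glide loss): weskowonumo → eskowonumo
  rule 5 (apocope): eskowonumo → eskowonum
  ⇒ Kadil eskowonum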